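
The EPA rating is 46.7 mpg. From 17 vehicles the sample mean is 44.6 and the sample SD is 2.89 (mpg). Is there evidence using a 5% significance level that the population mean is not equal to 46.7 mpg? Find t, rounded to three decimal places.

-2.996

H0: μ = 46.7; H1: μ ≠ 46.7 (one-sample t-test, two-sided).
t = (x̄ − μ₀)/(s/√n) = (44.6 − 46.7)/(2.89/√17) = -2.996
df = n − 1 = 16
Two-sided p-value ≈ 0.0086
Since p ≈ 0.0086 < α = 0.05, reject H0; the data support H1.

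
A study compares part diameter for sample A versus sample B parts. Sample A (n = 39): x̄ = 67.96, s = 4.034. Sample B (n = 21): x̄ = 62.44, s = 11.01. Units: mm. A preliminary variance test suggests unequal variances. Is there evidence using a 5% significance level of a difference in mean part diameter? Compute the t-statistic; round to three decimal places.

Let group 1 = sample A, group 2 = sample B. H0: μ_1 = μ_2; H1: μ_1 ≠ μ_2 (Welch's two-sample t-test, two-sided).
t = (x̄_1 − x̄_2)/√(s_1²/n_1 + s_2²/n_2) = (67.96 − 62.44)/√(4.034²/39 + 11.01²/21) = 2.219
Welch–Satterthwaite df ≈ 22.93
Two-sided p-value ≈ 0.0367
Since p ≈ 0.0367 < α = 0.05, reject H0; the data support H1.

2.219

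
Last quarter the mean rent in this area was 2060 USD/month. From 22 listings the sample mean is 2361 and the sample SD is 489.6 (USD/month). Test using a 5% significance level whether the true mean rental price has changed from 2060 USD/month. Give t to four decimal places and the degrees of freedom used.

H0: μ = 2060; H1: μ ≠ 2060 (one-sample t-test, two-sided).
t = (x̄ − μ₀)/(s/√n) = (2361 − 2060)/(489.6/√22) = 2.8836
df = n − 1 = 21
Two-sided p-value ≈ 0.0089
Since p ≈ 0.0089 < α = 0.05, reject H0; the evidence is statistically significant.

t = 2.8836, df = 21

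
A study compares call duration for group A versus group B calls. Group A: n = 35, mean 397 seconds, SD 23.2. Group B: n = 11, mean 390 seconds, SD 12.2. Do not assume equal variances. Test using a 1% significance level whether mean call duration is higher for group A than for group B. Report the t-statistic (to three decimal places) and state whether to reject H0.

t = 1.302; fail to reject H0

Let group 1 = group A, group 2 = group B. H0: μ_1 = μ_2; H1: μ_1 > μ_2 (Welch's two-sample t-test, right-tailed).
t = (x̄_1 − x̄_2)/√(s_1²/n_1 + s_2²/n_2) = (397 − 390)/√(23.2²/35 + 12.2²/11) = 1.302
Welch–Satterthwaite df ≈ 33.08
p-value = P(T ≥ 1.302) ≈ 0.101
Since p ≈ 0.101 > α = 0.01, fail to reject H0; the evidence is not statistically significant.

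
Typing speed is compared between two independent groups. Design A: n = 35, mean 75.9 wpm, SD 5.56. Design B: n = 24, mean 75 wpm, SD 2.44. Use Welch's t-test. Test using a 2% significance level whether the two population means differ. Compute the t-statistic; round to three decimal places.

0.846

Let group 1 = design A, group 2 = design B. H0: μ_1 = μ_2; H1: μ_1 ≠ μ_2 (Welch's two-sample t-test, two-sided).
t = (x̄_1 − x̄_2)/√(s_1²/n_1 + s_2²/n_2) = (75.9 − 75)/√(5.56²/35 + 2.44²/24) = 0.846
Welch–Satterthwaite df ≈ 49.96
Two-sided p-value ≈ 0.4015
Since p ≈ 0.4015 > α = 0.02, fail to reject H0; the data do not provide sufficient evidence against H0.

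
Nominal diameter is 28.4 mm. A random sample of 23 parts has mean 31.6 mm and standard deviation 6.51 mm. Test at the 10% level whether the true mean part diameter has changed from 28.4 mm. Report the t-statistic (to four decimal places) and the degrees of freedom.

t = 2.3574, df = 22

H0: μ = 28.4; H1: μ ≠ 28.4 (one-sample t-test, two-sided).
t = (x̄ − μ₀)/(s/√n) = (31.6 − 28.4)/(6.51/√23) = 2.3574
df = n − 1 = 22
Two-sided p-value ≈ 0.0277
Since p ≈ 0.0277 < α = 0.1, reject H0; the evidence is statistically significant.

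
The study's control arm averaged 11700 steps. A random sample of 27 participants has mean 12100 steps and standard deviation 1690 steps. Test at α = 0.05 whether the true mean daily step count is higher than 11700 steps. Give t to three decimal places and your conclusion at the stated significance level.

H0: μ = 11700; H1: μ > 11700 (one-sample t-test, right-tailed).
t = (x̄ − μ₀)/(s/√n) = (12100 − 11700)/(1690/√27) = 1.230
df = n − 1 = 26
p-value = P(T ≥ 1.230) ≈ 0.115
Since p ≈ 0.115 > α = 0.05, fail to reject H0; the evidence is not statistically significant.

t = 1.230; fail to reject H0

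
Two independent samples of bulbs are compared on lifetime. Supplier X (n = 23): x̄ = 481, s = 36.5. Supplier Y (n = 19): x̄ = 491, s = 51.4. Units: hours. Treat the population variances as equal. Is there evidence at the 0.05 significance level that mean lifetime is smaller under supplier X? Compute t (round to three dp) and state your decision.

t = -0.736; fail to reject H0

Let group 1 = supplier X, group 2 = supplier Y. H0: μ_1 = μ_2; H1: μ_1 < μ_2 (two-sample pooled-variance t-test, left-tailed).
s_p² = [(23−1)·36.5² + (19−1)·51.4²]/(23+19−2) = 1921.62
t = (481 − 491)/√[1921.62·(1/23 + 1/19)] = -0.736
df = n₁ + n₂ − 2 = 40
p-value = P(T ≤ -0.736) ≈ 0.233
Since p ≈ 0.233 > α = 0.05, fail to reject H0; the evidence is not statistically significant.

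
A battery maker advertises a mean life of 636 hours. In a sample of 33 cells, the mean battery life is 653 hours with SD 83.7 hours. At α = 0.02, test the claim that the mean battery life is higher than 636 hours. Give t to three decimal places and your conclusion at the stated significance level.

H0: μ = 636; H1: μ > 636 (one-sample t-test, right-tailed).
t = (x̄ − μ₀)/(s/√n) = (653 − 636)/(83.7/√33) = 1.167
df = n − 1 = 32
p-value = P(T ≥ 1.167) ≈ 0.126
Since p ≈ 0.126 > α = 0.02, fail to reject H0; the data do not provide sufficient evidence against H0.

t = 1.167; fail to reject H0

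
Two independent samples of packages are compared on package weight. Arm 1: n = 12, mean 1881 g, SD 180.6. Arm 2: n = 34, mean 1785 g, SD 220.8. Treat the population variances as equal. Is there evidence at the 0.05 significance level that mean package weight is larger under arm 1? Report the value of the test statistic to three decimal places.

Let group 1 = arm 1, group 2 = arm 2. H0: μ_1 = μ_2; H1: μ_1 > μ_2 (two-sample pooled-variance t-test, right-tailed).
s_p² = [(12−1)·180.6² + (34−1)·220.8²]/(12+34−2) = 44718.6
t = (1881 − 1785)/√[44718.6·(1/12 + 1/34)] = 1.352
df = n₁ + n₂ − 2 = 44
p-value = P(T ≥ 1.352) ≈ 0.0916
Since p ≈ 0.0916 > α = 0.05, fail to reject H0; the data do not provide sufficient evidence against H0.

1.352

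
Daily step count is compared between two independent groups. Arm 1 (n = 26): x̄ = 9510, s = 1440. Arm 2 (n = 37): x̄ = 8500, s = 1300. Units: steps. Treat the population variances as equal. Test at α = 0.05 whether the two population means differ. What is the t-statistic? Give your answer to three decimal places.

2.904

Let group 1 = arm 1, group 2 = arm 2. H0: μ_1 = μ_2; H1: μ_1 ≠ μ_2 (two-sample pooled-variance t-test, two-sided).
s_p² = [(26−1)·1440² + (37−1)·1300²]/(26+37−2) = 1847210
t = (9510 − 8500)/√[1847210·(1/26 + 1/37)] = 2.904
df = n₁ + n₂ − 2 = 61
Two-sided p-value ≈ 0.0051
Since p ≈ 0.0051 < α = 0.05, reject H0; the evidence is statistically significant.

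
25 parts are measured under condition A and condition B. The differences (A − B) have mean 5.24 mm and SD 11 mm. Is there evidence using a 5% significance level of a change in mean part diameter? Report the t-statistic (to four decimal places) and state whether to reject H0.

H0: μ_d = 0; H1: μ_d ≠ 0 (paired t-test on the differences, two-sided).
t = d̄/(s_d/√n) = 5.24/(11/√25) = 2.3818
df = n − 1 = 24
Two-sided p-value ≈ 0.0255
Since p ≈ 0.0255 < α = 0.05, reject H0; the data support H1.

t = 2.3818; reject H0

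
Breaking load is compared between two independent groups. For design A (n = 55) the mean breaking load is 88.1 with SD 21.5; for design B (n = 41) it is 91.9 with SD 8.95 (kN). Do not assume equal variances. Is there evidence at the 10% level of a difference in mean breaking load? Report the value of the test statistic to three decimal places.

Let group 1 = design A, group 2 = design B. H0: μ_1 = μ_2; H1: μ_1 ≠ μ_2 (Welch's two-sample t-test, two-sided).
t = (x̄_1 − x̄_2)/√(s_1²/n_1 + s_2²/n_2) = (88.1 − 91.9)/√(21.5²/55 + 8.95²/41) = -1.181
Welch–Satterthwaite df ≈ 76.45
Two-sided p-value ≈ 0.241
Since p ≈ 0.241 > α = 0.1, fail to reject H0; the data do not provide sufficient evidence against H0.

-1.181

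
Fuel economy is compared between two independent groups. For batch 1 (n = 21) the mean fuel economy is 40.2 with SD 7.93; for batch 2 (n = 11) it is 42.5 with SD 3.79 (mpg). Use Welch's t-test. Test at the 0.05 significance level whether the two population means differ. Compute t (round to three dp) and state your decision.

t = -1.109; fail to reject H0

Let group 1 = batch 1, group 2 = batch 2. H0: μ_1 = μ_2; H1: μ_1 ≠ μ_2 (Welch's two-sample t-test, two-sided).
t = (x̄_1 − x̄_2)/√(s_1²/n_1 + s_2²/n_2) = (40.2 − 42.5)/√(7.93²/21 + 3.79²/11) = -1.109
Welch–Satterthwaite df ≈ 29.88
Two-sided p-value ≈ 0.2762
Since p ≈ 0.2762 > α = 0.05, fail to reject H0; the evidence is not statistically significant.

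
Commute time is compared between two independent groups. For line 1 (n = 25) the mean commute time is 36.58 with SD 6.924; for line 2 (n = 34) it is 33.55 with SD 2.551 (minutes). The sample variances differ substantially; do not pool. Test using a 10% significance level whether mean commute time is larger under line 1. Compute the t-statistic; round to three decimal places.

2.086

Let group 1 = line 1, group 2 = line 2. H0: μ_1 = μ_2; H1: μ_1 > μ_2 (Welch's two-sample t-test, right-tailed).
t = (x̄_1 − x̄_2)/√(s_1²/n_1 + s_2²/n_2) = (36.58 − 33.55)/√(6.924²/25 + 2.551²/34) = 2.086
Welch–Satterthwaite df ≈ 28.82
p-value = P(T ≥ 2.086) ≈ 0.0230
Since p ≈ 0.0230 < α = 0.1, reject H0; the data support H1.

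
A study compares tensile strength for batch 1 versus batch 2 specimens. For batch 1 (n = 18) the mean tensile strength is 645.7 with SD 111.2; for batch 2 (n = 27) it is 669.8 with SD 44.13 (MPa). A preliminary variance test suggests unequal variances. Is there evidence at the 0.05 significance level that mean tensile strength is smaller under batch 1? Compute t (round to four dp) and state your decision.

t = -0.8747; fail to reject H0

Let group 1 = batch 1, group 2 = batch 2. H0: μ_1 = μ_2; H1: μ_1 < μ_2 (Welch's two-sample t-test, left-tailed).
t = (x̄_1 − x̄_2)/√(s_1²/n_1 + s_2²/n_2) = (645.7 − 669.8)/√(111.2²/18 + 44.13²/27) = -0.8747
Welch–Satterthwaite df ≈ 20.61
p-value = P(T ≤ -0.8747) ≈ 0.1959
Since p ≈ 0.1959 > α = 0.05, fail to reject H0; the evidence is not statistically significant.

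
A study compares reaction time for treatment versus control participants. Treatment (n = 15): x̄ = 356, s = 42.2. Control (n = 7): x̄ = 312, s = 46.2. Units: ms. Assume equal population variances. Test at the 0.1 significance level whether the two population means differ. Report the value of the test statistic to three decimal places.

Let group 1 = treatment, group 2 = control. H0: μ_1 = μ_2; H1: μ_1 ≠ μ_2 (two-sample pooled-variance t-test, two-sided).
s_p² = [(15−1)·42.2² + (7−1)·46.2²]/(15+7−2) = 1886.92
t = (356 − 312)/√[1886.92·(1/15 + 1/7)] = 2.213
df = n₁ + n₂ − 2 = 20
Two-sided p-value ≈ 0.039
Since p ≈ 0.039 < α = 0.1, reject H0; the evidence is statistically significant.

2.213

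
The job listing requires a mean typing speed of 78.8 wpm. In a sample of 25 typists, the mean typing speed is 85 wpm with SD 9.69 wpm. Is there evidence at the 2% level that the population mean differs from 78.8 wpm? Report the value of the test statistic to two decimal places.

3.20

H0: μ = 78.8; H1: μ ≠ 78.8 (one-sample t-test, two-sided).
t = (x̄ − μ₀)/(s/√n) = (85 − 78.8)/(9.69/√25) = 3.20
df = n − 1 = 24
Two-sided p-value ≈ 0.0038
Since p ≈ 0.0038 < α = 0.02, reject H0; the data support H1.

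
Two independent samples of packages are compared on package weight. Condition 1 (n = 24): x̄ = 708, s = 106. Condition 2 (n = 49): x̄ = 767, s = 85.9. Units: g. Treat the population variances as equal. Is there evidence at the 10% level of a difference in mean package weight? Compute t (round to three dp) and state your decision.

t = -2.549; reject H0

Let group 1 = condition 1, group 2 = condition 2. H0: μ_1 = μ_2; H1: μ_1 ≠ μ_2 (two-sample pooled-variance t-test, two-sided).
s_p² = [(24−1)·106² + (49−1)·85.9²]/(24+49−2) = 8628.32
t = (708 − 767)/√[8628.32·(1/24 + 1/49)] = -2.549
df = n₁ + n₂ − 2 = 71
Two-sided p-value ≈ 0.013
Since p ≈ 0.013 < α = 0.1, reject H0; the evidence is statistically significant.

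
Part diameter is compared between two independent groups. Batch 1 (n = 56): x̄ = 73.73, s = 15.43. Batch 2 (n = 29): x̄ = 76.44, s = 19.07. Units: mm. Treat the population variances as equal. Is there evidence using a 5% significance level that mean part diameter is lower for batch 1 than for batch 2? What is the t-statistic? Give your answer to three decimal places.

-0.707

Let group 1 = batch 1, group 2 = batch 2. H0: μ_1 = μ_2; H1: μ_1 < μ_2 (two-sample pooled-variance t-test, left-tailed).
s_p² = [(56−1)·15.43² + (29−1)·19.07²]/(56+29−2) = 280.449
t = (73.73 − 76.44)/√[280.449·(1/56 + 1/29)] = -0.707
df = n₁ + n₂ − 2 = 83
p-value = P(T ≤ -0.707) ≈ 0.2407
Since p ≈ 0.2407 > α = 0.05, fail to reject H0; the evidence is not statistically significant.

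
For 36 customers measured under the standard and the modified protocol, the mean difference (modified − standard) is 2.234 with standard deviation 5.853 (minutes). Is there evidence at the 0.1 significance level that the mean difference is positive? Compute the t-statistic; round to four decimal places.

H0: μ_d = 0; H1: μ_d > 0 (paired t-test on the differences, right-tailed).
t = d̄/(s_d/√n) = 2.234/(5.853/√36) = 2.2901
df = n − 1 = 35
p-value = P(T ≥ 2.2901) ≈ 0.0141
Since p ≈ 0.0141 < α = 0.1, reject H0; the evidence is statistically significant.

2.2901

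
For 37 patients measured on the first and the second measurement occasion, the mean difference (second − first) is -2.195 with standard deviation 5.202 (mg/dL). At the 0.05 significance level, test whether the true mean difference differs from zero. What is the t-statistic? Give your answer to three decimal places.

-2.567

H0: μ_d = 0; H1: μ_d ≠ 0 (paired t-test on the differences, two-sided).
t = d̄/(s_d/√n) = -2.195/(5.202/√37) = -2.567
df = n − 1 = 36
Two-sided p-value ≈ 0.015
Since p ≈ 0.015 < α = 0.05, reject H0; the data support H1.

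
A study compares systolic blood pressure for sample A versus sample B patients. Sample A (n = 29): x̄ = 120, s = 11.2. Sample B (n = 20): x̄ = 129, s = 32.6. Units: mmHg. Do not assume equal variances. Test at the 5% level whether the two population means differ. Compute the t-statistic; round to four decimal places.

-1.1873

Let group 1 = sample A, group 2 = sample B. H0: μ_1 = μ_2; H1: μ_1 ≠ μ_2 (Welch's two-sample t-test, two-sided).
t = (x̄_1 − x̄_2)/√(s_1²/n_1 + s_2²/n_2) = (120 − 129)/√(11.2²/29 + 32.6²/20) = -1.1873
Welch–Satterthwaite df ≈ 22.12
Two-sided p-value ≈ 0.248
Since p ≈ 0.248 > α = 0.05, fail to reject H0; the data do not provide sufficient evidence against H0.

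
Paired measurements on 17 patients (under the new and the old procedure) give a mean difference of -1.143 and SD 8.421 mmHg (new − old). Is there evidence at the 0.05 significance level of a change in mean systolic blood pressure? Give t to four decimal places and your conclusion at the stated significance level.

t = -0.5596; fail to reject H0

H0: μ_d = 0; H1: μ_d ≠ 0 (paired t-test on the differences, two-sided).
t = d̄/(s_d/√n) = -1.143/(8.421/√17) = -0.5596
df = n − 1 = 16
Two-sided p-value ≈ 0.583
Since p ≈ 0.583 > α = 0.05, fail to reject H0; the data do not provide sufficient evidence against H0.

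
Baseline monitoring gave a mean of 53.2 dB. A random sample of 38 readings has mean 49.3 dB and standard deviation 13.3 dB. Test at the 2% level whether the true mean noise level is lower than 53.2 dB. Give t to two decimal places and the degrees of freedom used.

t = -1.81, df = 37

H0: μ = 53.2; H1: μ < 53.2 (one-sample t-test, left-tailed).
t = (x̄ − μ₀)/(s/√n) = (49.3 − 53.2)/(13.3/√38) = -1.81
df = n − 1 = 37
p-value = P(T ≤ -1.81) ≈ 0.039
Since p ≈ 0.039 > α = 0.02, fail to reject H0; the evidence is not statistically significant.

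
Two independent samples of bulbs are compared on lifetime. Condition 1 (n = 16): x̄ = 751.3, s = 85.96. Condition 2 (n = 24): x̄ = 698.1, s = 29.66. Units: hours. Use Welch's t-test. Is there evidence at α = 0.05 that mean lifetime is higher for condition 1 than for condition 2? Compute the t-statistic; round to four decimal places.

Let group 1 = condition 1, group 2 = condition 2. H0: μ_1 = μ_2; H1: μ_1 > μ_2 (Welch's two-sample t-test, right-tailed).
t = (x̄_1 − x̄_2)/√(s_1²/n_1 + s_2²/n_2) = (751.3 − 698.1)/√(85.96²/16 + 29.66²/24) = 2.3828
Welch–Satterthwaite df ≈ 17.40
p-value = P(T ≥ 2.3828) ≈ 0.0144
Since p ≈ 0.0144 < α = 0.05, reject H0; the evidence is statistically significant.

2.3828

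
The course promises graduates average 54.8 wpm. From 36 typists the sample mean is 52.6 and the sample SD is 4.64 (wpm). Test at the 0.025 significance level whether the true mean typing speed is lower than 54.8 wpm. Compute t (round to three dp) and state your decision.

H0: μ = 54.8; H1: μ < 54.8 (one-sample t-test, left-tailed).
t = (x̄ − μ₀)/(s/√n) = (52.6 − 54.8)/(4.64/√36) = -2.845
df = n − 1 = 35
p-value = P(T ≤ -2.845) ≈ 0.0037
Since p ≈ 0.0037 < α = 0.025, reject H0; the evidence is statistically significant.

t = -2.845; reject H0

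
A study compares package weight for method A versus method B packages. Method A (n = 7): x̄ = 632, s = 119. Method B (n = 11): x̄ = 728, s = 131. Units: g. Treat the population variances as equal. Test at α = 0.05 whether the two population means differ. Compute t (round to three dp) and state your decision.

Let group 1 = method A, group 2 = method B. H0: μ_1 = μ_2; H1: μ_1 ≠ μ_2 (two-sample pooled-variance t-test, two-sided).
s_p² = [(7−1)·119² + (11−1)·131²]/(7+11−2) = 16036
t = (632 − 728)/√[16036·(1/7 + 1/11)] = -1.568
df = n₁ + n₂ − 2 = 16
Two-sided p-value ≈ 0.136
Since p ≈ 0.136 > α = 0.05, fail to reject H0; the data do not provide sufficient evidence against H0.

t = -1.568; fail to reject H0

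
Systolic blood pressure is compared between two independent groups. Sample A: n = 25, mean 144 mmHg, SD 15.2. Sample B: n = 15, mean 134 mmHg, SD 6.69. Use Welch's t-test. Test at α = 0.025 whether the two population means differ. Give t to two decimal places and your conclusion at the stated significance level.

t = 2.86; reject H0

Let group 1 = sample A, group 2 = sample B. H0: μ_1 = μ_2; H1: μ_1 ≠ μ_2 (Welch's two-sample t-test, two-sided).
t = (x̄_1 − x̄_2)/√(s_1²/n_1 + s_2²/n_2) = (144 − 134)/√(15.2²/25 + 6.69²/15) = 2.86
Welch–Satterthwaite df ≈ 35.63
Two-sided p-value ≈ 0.007
Since p ≈ 0.007 < α = 0.025, reject H0; the evidence is statistically significant.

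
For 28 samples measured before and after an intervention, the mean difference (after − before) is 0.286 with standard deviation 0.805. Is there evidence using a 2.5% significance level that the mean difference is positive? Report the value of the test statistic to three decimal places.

H0: μ_d = 0; H1: μ_d > 0 (paired t-test on the differences, right-tailed).
t = d̄/(s_d/√n) = 0.286/(0.805/√28) = 1.880
df = n − 1 = 27
p-value = P(T ≥ 1.880) ≈ 0.035
Since p ≈ 0.035 > α = 0.025, fail to reject H0; the evidence is not statistically significant.

1.880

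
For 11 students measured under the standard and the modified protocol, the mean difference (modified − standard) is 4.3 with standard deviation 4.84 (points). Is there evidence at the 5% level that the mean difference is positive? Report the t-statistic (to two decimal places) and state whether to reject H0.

H0: μ_d = 0; H1: μ_d > 0 (paired t-test on the differences, right-tailed).
t = d̄/(s_d/√n) = 4.3/(4.84/√11) = 2.95
df = n − 1 = 10
p-value = P(T ≥ 2.95) ≈ 0.0073
Since p ≈ 0.0073 < α = 0.05, reject H0; the evidence is statistically significant.

t = 2.95; reject H0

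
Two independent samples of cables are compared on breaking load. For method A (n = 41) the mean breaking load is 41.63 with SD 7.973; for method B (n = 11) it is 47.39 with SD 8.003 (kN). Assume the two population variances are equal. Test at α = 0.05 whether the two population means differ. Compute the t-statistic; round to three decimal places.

-2.126

Let group 1 = method A, group 2 = method B. H0: μ_1 = μ_2; H1: μ_1 ≠ μ_2 (two-sample pooled-variance t-test, two-sided).
s_p² = [(41−1)·7.973² + (11−1)·8.003²]/(41+11−2) = 63.6646
t = (41.63 − 47.39)/√[63.6646·(1/41 + 1/11)] = -2.126
df = n₁ + n₂ − 2 = 50
Two-sided p-value ≈ 0.0385
Since p ≈ 0.0385 < α = 0.05, reject H0; the evidence is statistically significant.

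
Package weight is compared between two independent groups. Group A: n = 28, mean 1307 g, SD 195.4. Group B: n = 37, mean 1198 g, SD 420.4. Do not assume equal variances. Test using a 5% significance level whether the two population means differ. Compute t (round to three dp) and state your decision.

t = 1.391; fail to reject H0

Let group 1 = group A, group 2 = group B. H0: μ_1 = μ_2; H1: μ_1 ≠ μ_2 (Welch's two-sample t-test, two-sided).
t = (x̄_1 − x̄_2)/√(s_1²/n_1 + s_2²/n_2) = (1307 − 1198)/√(195.4²/28 + 420.4²/37) = 1.391
Welch–Satterthwaite df ≈ 53.66
Two-sided p-value ≈ 0.170
Since p ≈ 0.170 > α = 0.05, fail to reject H0; the data do not provide sufficient evidence against H0.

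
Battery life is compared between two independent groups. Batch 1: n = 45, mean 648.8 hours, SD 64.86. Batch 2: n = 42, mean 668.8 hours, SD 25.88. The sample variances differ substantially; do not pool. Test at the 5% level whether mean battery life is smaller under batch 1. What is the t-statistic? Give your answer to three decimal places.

-1.912

Let group 1 = batch 1, group 2 = batch 2. H0: μ_1 = μ_2; H1: μ_1 < μ_2 (Welch's two-sample t-test, left-tailed).
t = (x̄_1 − x̄_2)/√(s_1²/n_1 + s_2²/n_2) = (648.8 − 668.8)/√(64.86²/45 + 25.88²/42) = -1.912
Welch–Satterthwaite df ≈ 58.47
p-value = P(T ≤ -1.912) ≈ 0.030
Since p ≈ 0.030 < α = 0.05, reject H0; the data support H1.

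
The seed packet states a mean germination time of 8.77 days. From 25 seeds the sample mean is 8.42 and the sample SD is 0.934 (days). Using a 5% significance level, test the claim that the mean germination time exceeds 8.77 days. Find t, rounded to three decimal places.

H0: μ = 8.77; H1: μ > 8.77 (one-sample t-test, right-tailed).
t = (x̄ − μ₀)/(s/√n) = (8.42 − 8.77)/(0.934/√25) = -1.874
df = n − 1 = 24
p-value = P(T ≥ -1.874) ≈ 0.963
Since p ≈ 0.963 > α = 0.05, fail to reject H0; the evidence is not statistically significant.

-1.874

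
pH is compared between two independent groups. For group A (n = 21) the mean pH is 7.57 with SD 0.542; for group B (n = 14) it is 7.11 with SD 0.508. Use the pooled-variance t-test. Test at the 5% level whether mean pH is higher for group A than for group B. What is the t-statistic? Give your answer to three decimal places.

2.521

Let group 1 = group A, group 2 = group B. H0: μ_1 = μ_2; H1: μ_1 > μ_2 (two-sample pooled-variance t-test, right-tailed).
s_p² = [(21−1)·0.542² + (14−1)·0.508²]/(21+14−2) = 0.2797
t = (7.57 − 7.11)/√[0.2797·(1/21 + 1/14)] = 2.521
df = n₁ + n₂ − 2 = 33
p-value = P(T ≥ 2.521) ≈ 0.0084
Since p ≈ 0.0084 < α = 0.05, reject H0; the evidence is statistically significant.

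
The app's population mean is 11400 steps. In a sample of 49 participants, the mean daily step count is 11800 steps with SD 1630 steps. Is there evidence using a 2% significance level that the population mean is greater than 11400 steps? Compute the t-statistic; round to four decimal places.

H0: μ = 11400; H1: μ > 11400 (one-sample t-test, right-tailed).
t = (x̄ − μ₀)/(s/√n) = (11800 − 11400)/(1630/√49) = 1.7178
df = n − 1 = 48
p-value = P(T ≥ 1.7178) ≈ 0.0461
Since p ≈ 0.0461 > α = 0.02, fail to reject H0; the data do not provide sufficient evidence against H0.

1.7178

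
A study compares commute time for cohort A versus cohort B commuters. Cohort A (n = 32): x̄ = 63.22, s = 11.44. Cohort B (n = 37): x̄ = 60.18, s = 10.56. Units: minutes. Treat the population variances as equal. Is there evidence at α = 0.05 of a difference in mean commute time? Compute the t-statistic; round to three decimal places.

1.147

Let group 1 = cohort A, group 2 = cohort B. H0: μ_1 = μ_2; H1: μ_1 ≠ μ_2 (two-sample pooled-variance t-test, two-sided).
s_p² = [(32−1)·11.44² + (37−1)·10.56²]/(32+37−2) = 120.471
t = (63.22 − 60.18)/√[120.471·(1/32 + 1/37)] = 1.147
df = n₁ + n₂ − 2 = 67
Two-sided p-value ≈ 0.255
Since p ≈ 0.255 > α = 0.05, fail to reject H0; the evidence is not statistically significant.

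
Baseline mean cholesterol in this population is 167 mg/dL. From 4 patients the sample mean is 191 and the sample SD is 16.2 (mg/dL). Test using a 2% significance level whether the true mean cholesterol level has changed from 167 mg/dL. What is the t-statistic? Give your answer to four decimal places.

2.9630

H0: μ = 167; H1: μ ≠ 167 (one-sample t-test, two-sided).
t = (x̄ − μ₀)/(s/√n) = (191 − 167)/(16.2/√4) = 2.9630
df = n − 1 = 3
Two-sided p-value ≈ 0.0594
Since p ≈ 0.0594 > α = 0.02, fail to reject H0; the evidence is not statistically significant.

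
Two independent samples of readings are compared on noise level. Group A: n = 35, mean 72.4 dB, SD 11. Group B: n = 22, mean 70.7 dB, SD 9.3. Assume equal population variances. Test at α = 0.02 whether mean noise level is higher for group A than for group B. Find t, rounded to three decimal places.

Let group 1 = group A, group 2 = group B. H0: μ_1 = μ_2; H1: μ_1 > μ_2 (two-sample pooled-variance t-test, right-tailed).
s_p² = [(35−1)·11² + (22−1)·9.3²]/(35+22−2) = 107.823
t = (72.4 − 70.7)/√[107.823·(1/35 + 1/22)] = 0.602
df = n₁ + n₂ − 2 = 55
p-value = P(T ≥ 0.602) ≈ 0.275
Since p ≈ 0.275 > α = 0.02, fail to reject H0; the data do not provide sufficient evidence against H0.

0.602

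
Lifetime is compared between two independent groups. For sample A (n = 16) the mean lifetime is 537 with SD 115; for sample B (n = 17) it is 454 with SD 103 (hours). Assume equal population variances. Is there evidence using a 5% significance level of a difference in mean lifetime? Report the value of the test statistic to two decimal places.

2.19

Let group 1 = sample A, group 2 = sample B. H0: μ_1 = μ_2; H1: μ_1 ≠ μ_2 (two-sample pooled-variance t-test, two-sided).
s_p² = [(16−1)·115² + (17−1)·103²]/(16+17−2) = 11874.8
t = (537 − 454)/√[11874.8·(1/16 + 1/17)] = 2.19
df = n₁ + n₂ − 2 = 31
Two-sided p-value ≈ 0.036
Since p ≈ 0.036 < α = 0.05, reject H0; the evidence is statistically significant.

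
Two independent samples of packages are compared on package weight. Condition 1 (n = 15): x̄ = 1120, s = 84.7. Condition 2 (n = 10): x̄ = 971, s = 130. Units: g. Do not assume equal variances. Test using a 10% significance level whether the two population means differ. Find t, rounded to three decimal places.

Let group 1 = condition 1, group 2 = condition 2. H0: μ_1 = μ_2; H1: μ_1 ≠ μ_2 (Welch's two-sample t-test, two-sided).
t = (x̄_1 − x̄_2)/√(s_1²/n_1 + s_2²/n_2) = (1120 − 971)/√(84.7²/15 + 130²/10) = 3.200
Welch–Satterthwaite df ≈ 14.09
Two-sided p-value ≈ 0.006
Since p ≈ 0.006 < α = 0.1, reject H0; the data support H1.

3.200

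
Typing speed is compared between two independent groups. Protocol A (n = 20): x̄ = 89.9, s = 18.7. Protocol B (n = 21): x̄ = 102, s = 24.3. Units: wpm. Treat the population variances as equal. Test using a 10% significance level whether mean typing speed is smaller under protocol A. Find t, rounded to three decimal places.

Let group 1 = protocol A, group 2 = protocol B. H0: μ_1 = μ_2; H1: μ_1 < μ_2 (two-sample pooled-variance t-test, left-tailed).
s_p² = [(20−1)·18.7² + (21−1)·24.3²]/(20+21−2) = 473.177
t = (89.9 − 102)/√[473.177·(1/20 + 1/21)] = -1.780
df = n₁ + n₂ − 2 = 39
p-value = P(T ≤ -1.780) ≈ 0.041
Since p ≈ 0.041 < α = 0.1, reject H0; the data support H1.

-1.780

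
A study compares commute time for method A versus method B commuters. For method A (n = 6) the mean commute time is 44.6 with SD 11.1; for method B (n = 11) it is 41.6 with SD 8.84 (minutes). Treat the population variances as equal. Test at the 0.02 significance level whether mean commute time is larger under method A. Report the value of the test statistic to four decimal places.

Let group 1 = method A, group 2 = method B. H0: μ_1 = μ_2; H1: μ_1 > μ_2 (two-sample pooled-variance t-test, right-tailed).
s_p² = [(6−1)·11.1² + (11−1)·8.84²]/(6+11−2) = 93.1671
t = (44.6 − 41.6)/√[93.1671·(1/6 + 1/11)] = 0.6124
df = n₁ + n₂ − 2 = 15
p-value = P(T ≥ 0.6124) ≈ 0.275
Since p ≈ 0.275 > α = 0.02, fail to reject H0; the data do not provide sufficient evidence against H0.

0.6124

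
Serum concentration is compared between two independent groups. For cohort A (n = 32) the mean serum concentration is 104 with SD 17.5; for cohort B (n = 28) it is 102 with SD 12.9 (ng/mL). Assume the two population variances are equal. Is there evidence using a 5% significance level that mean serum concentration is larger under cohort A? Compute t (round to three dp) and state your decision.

t = 0.498; fail to reject H0

Let group 1 = cohort A, group 2 = cohort B. H0: μ_1 = μ_2; H1: μ_1 > μ_2 (two-sample pooled-variance t-test, right-tailed).
s_p² = [(32−1)·17.5² + (28−1)·12.9²]/(32+28−2) = 241.152
t = (104 − 102)/√[241.152·(1/32 + 1/28)] = 0.498
df = n₁ + n₂ − 2 = 58
p-value = P(T ≥ 0.498) ≈ 0.310
Since p ≈ 0.310 > α = 0.05, fail to reject H0; the data do not provide sufficient evidence against H0.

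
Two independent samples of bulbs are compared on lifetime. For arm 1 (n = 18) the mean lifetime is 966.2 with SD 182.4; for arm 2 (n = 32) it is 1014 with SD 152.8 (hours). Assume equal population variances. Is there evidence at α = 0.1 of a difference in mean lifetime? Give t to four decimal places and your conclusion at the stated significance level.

t = -0.9899; fail to reject H0

Let group 1 = arm 1, group 2 = arm 2. H0: μ_1 = μ_2; H1: μ_1 ≠ μ_2 (two-sample pooled-variance t-test, two-sided).
s_p² = [(18−1)·182.4² + (32−1)·152.8²]/(18+32−2) = 26861.9
t = (966.2 − 1014)/√[26861.9·(1/18 + 1/32)] = -0.9899
df = n₁ + n₂ − 2 = 48
Two-sided p-value ≈ 0.327
Since p ≈ 0.327 > α = 0.1, fail to reject H0; the data do not provide sufficient evidence against H0.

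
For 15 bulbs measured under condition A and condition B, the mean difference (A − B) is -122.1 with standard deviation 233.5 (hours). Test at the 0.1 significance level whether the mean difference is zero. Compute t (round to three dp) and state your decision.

t = -2.025; reject H0

H0: μ_d = 0; H1: μ_d ≠ 0 (paired t-test on the differences, two-sided).
t = d̄/(s_d/√n) = -122.1/(233.5/√15) = -2.025
df = n − 1 = 14
Two-sided p-value ≈ 0.0623
Since p ≈ 0.0623 < α = 0.1, reject H0; the data support H1.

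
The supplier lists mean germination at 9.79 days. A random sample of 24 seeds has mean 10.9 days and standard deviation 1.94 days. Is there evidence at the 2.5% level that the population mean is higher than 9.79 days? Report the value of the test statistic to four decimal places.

H0: μ = 9.79; H1: μ > 9.79 (one-sample t-test, right-tailed).
t = (x̄ − μ₀)/(s/√n) = (10.9 − 9.79)/(1.94/√24) = 2.8030
df = n − 1 = 23
p-value = P(T ≥ 2.8030) ≈ 0.0050
Since p ≈ 0.0050 < α = 0.025, reject H0; the data support H1.

2.8030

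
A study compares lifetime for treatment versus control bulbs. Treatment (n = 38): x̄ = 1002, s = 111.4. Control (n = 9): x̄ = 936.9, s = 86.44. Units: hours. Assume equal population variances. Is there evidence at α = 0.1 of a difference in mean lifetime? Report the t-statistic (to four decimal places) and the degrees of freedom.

Let group 1 = treatment, group 2 = control. H0: μ_1 = μ_2; H1: μ_1 ≠ μ_2 (two-sample pooled-variance t-test, two-sided).
s_p² = [(38−1)·111.4² + (9−1)·86.44²]/(38+9−2) = 11532.1
t = (1002 − 936.9)/√[11532.1·(1/38 + 1/9)] = 1.6353
df = n₁ + n₂ − 2 = 45
Two-sided p-value ≈ 0.1090
Since p ≈ 0.1090 > α = 0.1, fail to reject H0; the evidence is not statistically significant.

t = 1.6353, df = 45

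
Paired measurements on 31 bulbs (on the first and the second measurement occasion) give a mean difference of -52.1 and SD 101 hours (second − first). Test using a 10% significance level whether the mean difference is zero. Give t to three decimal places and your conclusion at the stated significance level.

H0: μ_d = 0; H1: μ_d ≠ 0 (paired t-test on the differences, two-sided).
t = d̄/(s_d/√n) = -52.1/(101/√31) = -2.872
df = n − 1 = 30
Two-sided p-value ≈ 0.007
Since p ≈ 0.007 < α = 0.1, reject H0; the data support H1.

t = -2.872; reject H0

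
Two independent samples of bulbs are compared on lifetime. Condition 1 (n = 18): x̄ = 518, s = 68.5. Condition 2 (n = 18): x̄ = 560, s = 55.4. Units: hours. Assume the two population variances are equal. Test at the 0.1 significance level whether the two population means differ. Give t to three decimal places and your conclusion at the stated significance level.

Let group 1 = condition 1, group 2 = condition 2. H0: μ_1 = μ_2; H1: μ_1 ≠ μ_2 (two-sample pooled-variance t-test, two-sided).
s_p² = [(18−1)·68.5² + (18−1)·55.4²]/(18+18−2) = 3880.7
t = (518 − 560)/√[3880.7·(1/18 + 1/18)] = -2.023
df = n₁ + n₂ − 2 = 34
Two-sided p-value ≈ 0.0510
Since p ≈ 0.0510 < α = 0.1, reject H0; the data support H1.

t = -2.023; reject H0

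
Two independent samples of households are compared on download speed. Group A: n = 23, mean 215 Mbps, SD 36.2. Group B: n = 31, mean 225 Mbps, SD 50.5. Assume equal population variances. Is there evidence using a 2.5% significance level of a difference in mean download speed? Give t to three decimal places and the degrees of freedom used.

Let group 1 = group A, group 2 = group B. H0: μ_1 = μ_2; H1: μ_1 ≠ μ_2 (two-sample pooled-variance t-test, two-sided).
s_p² = [(23−1)·36.2² + (31−1)·50.5²]/(23+31−2) = 2025.72
t = (215 − 225)/√[2025.72·(1/23 + 1/31)] = -0.807
df = n₁ + n₂ − 2 = 52
Two-sided p-value ≈ 0.423
Since p ≈ 0.423 > α = 0.025, fail to reject H0; the data do not provide sufficient evidence against H0.

t = -0.807, df = 52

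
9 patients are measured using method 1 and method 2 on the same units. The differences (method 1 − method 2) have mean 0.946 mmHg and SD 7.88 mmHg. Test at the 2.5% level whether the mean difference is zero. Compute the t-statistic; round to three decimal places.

0.360

H0: μ_d = 0; H1: μ_d ≠ 0 (paired t-test on the differences, two-sided).
t = d̄/(s_d/√n) = 0.946/(7.88/√9) = 0.360
df = n − 1 = 8
Two-sided p-value ≈ 0.7281
Since p ≈ 0.7281 > α = 0.025, fail to reject H0; the evidence is not statistically significant.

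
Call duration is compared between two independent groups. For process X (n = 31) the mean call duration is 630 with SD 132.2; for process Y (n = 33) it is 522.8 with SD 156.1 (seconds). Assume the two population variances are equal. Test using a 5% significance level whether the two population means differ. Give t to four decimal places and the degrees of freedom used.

Let group 1 = process X, group 2 = process Y. H0: μ_1 = μ_2; H1: μ_1 ≠ μ_2 (two-sample pooled-variance t-test, two-sided).
s_p² = [(31−1)·132.2² + (33−1)·156.1²]/(31+33−2) = 21033.2
t = (630 − 522.8)/√[21033.2·(1/31 + 1/33)] = 2.9552
df = n₁ + n₂ − 2 = 62
Two-sided p-value ≈ 0.004
Since p ≈ 0.004 < α = 0.05, reject H0; the evidence is statistically significant.

t = 2.9552, df = 62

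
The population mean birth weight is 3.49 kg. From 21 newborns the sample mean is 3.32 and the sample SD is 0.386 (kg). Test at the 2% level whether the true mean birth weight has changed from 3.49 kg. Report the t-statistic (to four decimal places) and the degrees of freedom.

t = -2.0182, df = 20

H0: μ = 3.49; H1: μ ≠ 3.49 (one-sample t-test, two-sided).
t = (x̄ − μ₀)/(s/√n) = (3.32 − 3.49)/(0.386/√21) = -2.0182
df = n − 1 = 20
Two-sided p-value ≈ 0.057
Since p ≈ 0.057 > α = 0.02, fail to reject H0; the data do not provide sufficient evidence against H0.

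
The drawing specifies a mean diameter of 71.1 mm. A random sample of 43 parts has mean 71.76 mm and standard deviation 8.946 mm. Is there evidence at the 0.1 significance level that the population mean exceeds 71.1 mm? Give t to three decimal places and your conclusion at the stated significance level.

H0: μ = 71.1; H1: μ > 71.1 (one-sample t-test, right-tailed).
t = (x̄ − μ₀)/(s/√n) = (71.76 − 71.1)/(8.946/√43) = 0.484
df = n − 1 = 42
p-value = P(T ≥ 0.484) ≈ 0.3155
Since p ≈ 0.3155 > α = 0.1, fail to reject H0; the data do not provide sufficient evidence against H0.

t = 0.484; fail to reject H0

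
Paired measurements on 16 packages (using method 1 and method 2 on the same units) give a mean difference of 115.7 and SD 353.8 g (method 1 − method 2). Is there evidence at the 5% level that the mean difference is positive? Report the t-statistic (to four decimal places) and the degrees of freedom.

t = 1.3081, df = 15

H0: μ_d = 0; H1: μ_d > 0 (paired t-test on the differences, right-tailed).
t = d̄/(s_d/√n) = 115.7/(353.8/√16) = 1.3081
df = n − 1 = 15
p-value = P(T ≥ 1.3081) ≈ 0.1053
Since p ≈ 0.1053 > α = 0.05, fail to reject H0; the evidence is not statistically significant.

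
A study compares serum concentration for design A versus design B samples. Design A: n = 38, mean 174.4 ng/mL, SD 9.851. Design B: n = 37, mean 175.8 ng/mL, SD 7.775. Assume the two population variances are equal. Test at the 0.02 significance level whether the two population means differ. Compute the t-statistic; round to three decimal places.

-0.682

Let group 1 = design A, group 2 = design B. H0: μ_1 = μ_2; H1: μ_1 ≠ μ_2 (two-sample pooled-variance t-test, two-sided).
s_p² = [(38−1)·9.851² + (37−1)·7.775²]/(38+37−2) = 78.997
t = (174.4 − 175.8)/√[78.997·(1/38 + 1/37)] = -0.682
df = n₁ + n₂ − 2 = 73
Two-sided p-value ≈ 0.497
Since p ≈ 0.497 > α = 0.02, fail to reject H0; the data do not provide sufficient evidence against H0.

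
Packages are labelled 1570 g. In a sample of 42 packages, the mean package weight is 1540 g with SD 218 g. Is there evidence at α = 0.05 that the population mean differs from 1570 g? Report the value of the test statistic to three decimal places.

-0.892

H0: μ = 1570; H1: μ ≠ 1570 (one-sample t-test, two-sided).
t = (x̄ − μ₀)/(s/√n) = (1540 − 1570)/(218/√42) = -0.892
df = n − 1 = 41
Two-sided p-value ≈ 0.3777
Since p ≈ 0.3777 > α = 0.05, fail to reject H0; the evidence is not statistically significant.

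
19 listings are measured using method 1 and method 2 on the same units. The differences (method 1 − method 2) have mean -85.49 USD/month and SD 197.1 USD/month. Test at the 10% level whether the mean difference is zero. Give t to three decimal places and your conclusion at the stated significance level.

H0: μ_d = 0; H1: μ_d ≠ 0 (paired t-test on the differences, two-sided).
t = d̄/(s_d/√n) = -85.49/(197.1/√19) = -1.891
df = n − 1 = 18
Two-sided p-value ≈ 0.075
Since p ≈ 0.075 < α = 0.1, reject H0; the data support H1.

t = -1.891; reject H0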